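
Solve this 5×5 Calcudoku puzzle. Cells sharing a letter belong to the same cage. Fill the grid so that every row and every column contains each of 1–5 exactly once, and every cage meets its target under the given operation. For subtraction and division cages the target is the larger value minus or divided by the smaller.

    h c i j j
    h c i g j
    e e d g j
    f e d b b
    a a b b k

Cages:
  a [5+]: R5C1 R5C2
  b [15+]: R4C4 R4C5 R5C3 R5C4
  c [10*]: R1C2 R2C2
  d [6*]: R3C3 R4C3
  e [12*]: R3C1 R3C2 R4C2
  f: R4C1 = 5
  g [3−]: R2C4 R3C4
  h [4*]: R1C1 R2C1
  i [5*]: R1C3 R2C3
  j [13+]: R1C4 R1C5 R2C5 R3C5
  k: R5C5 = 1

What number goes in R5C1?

2

F is a freebie, so R4C1 = 5.
Cage k is given, which forces R5C5 = 1.
The only place for 3 in row 2 is R2C5.
The only place for 3 in row 1 is R1C4.
Row 1 needs a 4, and only R1C1 is open for it.
Column 1 already has 4, so R2C1 = 1.
Row 2 now contains 1, leaving R2C3 = 5.
Column 3 now contains 5, leaving R5C3 = 4.
Row 5 now contains 4, so R5C4 = 5.
Cage c's pair has product 10, leaving R1C2 = 5.
Column 3 now contains 5; hence R1C3 = 1.
Row 1 now contains 5, so R1C5 = 2.
Row 2 now contains 5, so R2C2 = 2.
Cage g's pair has difference 3; hence R2C4 = 4.
Cage g's pair has difference 3, so R3C4 = 1.
Column 5 already has 2; hence R3C5 = 5.
Column 4 already has 4; hence R4C4 = 2.
Column 5 already has 2, leaving R4C5 = 4.
Column 2 now contains 2; hence R5C2 = 3.
Cage e has product 12, leaving R3C1 = 3.
Column 2 already has 3, leaving R3C2 = 4.
The two cells of cage d must have product 6, so R3C3 = 2.
Row 4 now contains 4, leaving R4C2 = 1.
Row 4 already has 2; hence R4C3 = 3.
3 is placed in row 5, so R5C1 = 2.
The full grid is 4 5 1 3 2 / 1 2 5 4 3 / 3 4 2 1 5 / 5 1 3 2 4 / 2 3 4 5 1.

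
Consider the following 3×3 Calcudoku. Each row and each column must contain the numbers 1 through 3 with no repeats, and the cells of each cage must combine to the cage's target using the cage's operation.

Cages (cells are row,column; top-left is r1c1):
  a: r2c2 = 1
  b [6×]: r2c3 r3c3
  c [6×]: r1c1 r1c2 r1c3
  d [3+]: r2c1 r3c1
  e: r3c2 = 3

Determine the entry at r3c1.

1

Cage a is a single given cell, leaving r2c2 = 1.
Cage e is a single given cell, leaving r3c2 = 3.
Row 3 already has 3, leaving r3c3 = 2.
3 is placed in column 2; hence r1c2 = 2.
Row 2 now contains 1; hence r2c1 = 2.
2 is placed in column 3, leaving r2c3 = 3.
2 is placed in row 3, which forces r3c1 = 1.
Column 1 now contains 1, leaving r1c1 = 3.
Column 3 already has 3, so r1c3 = 1.
Filled in: 3 2 1 / 2 1 3 / 1 3 2.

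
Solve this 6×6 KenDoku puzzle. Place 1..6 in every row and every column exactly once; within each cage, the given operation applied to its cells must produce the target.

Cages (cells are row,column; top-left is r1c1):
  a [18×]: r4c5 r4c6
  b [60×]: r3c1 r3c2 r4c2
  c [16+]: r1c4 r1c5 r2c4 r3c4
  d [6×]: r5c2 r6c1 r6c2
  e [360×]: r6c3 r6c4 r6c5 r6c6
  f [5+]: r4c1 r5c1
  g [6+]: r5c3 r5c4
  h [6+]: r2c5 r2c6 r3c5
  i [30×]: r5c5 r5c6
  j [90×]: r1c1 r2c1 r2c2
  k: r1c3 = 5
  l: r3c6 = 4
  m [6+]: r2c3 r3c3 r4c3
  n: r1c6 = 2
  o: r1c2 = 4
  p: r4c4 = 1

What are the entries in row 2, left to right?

5 6 3 4 2 1

Cage o is a single given cell, so r1c2 = 4.
K is a freebie; hence r1c3 = 5.
Cage n is a single given cell, so r1c6 = 2.
L is a freebie, so r3c6 = 4.
Cage p is given, leaving r4c4 = 1.
Row 1 needs a 1, and only r1c5 is open for it.
The 4 cells of cage c must have sum 16; hence r1c4 = 6.
The 4 cells of cage c must have sum 16, so r2c4 = 4.
Cage h needs sum 6; hence r2c6 = 1.
Cage c has sum 16, which forces r3c4 = 5.
5 is placed in column 4, so r5c4 = 2.
5 is placed in column 4, leaving r6c4 = 3.
6 is placed in row 1, which forces r1c1 = 3.
The 3 cells of cage m must have sum 6, leaving r3c3 = 1.
The 3 cells of cage b must have product 60; hence r4c2 = 5.
Column 1 already has 3, leaving r5c1 = 1.
Row 5 now contains 1, leaving r5c2 = 3.
The two cells of cage g must have sum 6, so r5c3 = 4.
1 is placed in column 1, so r6c1 = 2.
Column 3 now contains 4; hence r6c3 = 6.
6 is placed in row 6; hence r6c6 = 5.
Cage j needs product 90, leaving r2c1 = 5.
Column 2 already has 5, which forces r2c2 = 6.
2 is placed in column 1, so r3c1 = 6.
Cage b has product 60, leaving r3c2 = 2.
2 is placed in row 3; hence r3c5 = 3.
2 is placed in column 1, so r4c1 = 4.
3 is placed in column 5, leaving r4c5 = 6.
Row 4 now contains 6, leaving r4c6 = 3.
The two cells of cage i must have product 30, so r5c5 = 5.
Column 6 now contains 5; hence r5c6 = 6.
6 is placed in row 6, leaving r6c2 = 1.
Row 6 already has 5, so r6c5 = 4.
The 3 cells of cage m must have sum 6, which forces r2c3 = 3.
3 is placed in column 5; hence r2c5 = 2.
Row 4 already has 3, which forces r4c3 = 2.
Completed grid: 3 4 5 6 1 2 / 5 6 3 4 2 1 / 6 2 1 5 3 4 / 4 5 2 1 6 3 / 1 3 4 2 5 6 / 2 1 6 3 4 5.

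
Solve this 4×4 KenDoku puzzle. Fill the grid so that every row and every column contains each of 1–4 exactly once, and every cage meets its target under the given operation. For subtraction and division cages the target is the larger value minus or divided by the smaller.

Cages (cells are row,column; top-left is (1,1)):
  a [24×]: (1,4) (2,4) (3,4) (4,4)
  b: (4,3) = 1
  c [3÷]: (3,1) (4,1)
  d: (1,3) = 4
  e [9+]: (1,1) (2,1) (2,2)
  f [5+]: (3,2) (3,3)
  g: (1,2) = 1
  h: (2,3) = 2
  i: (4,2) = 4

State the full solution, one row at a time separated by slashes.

2 1 4 3 / 4 3 2 1 / 1 2 3 4 / 3 4 1 2

Cage g is a single given cell, leaving (1,2) = 1.
D is a freebie, which forces (1,3) = 4.
Cage h is a single given cell, leaving (2,3) = 2.
Cage i is given, so (4,2) = 4.
B is a freebie, so (4,3) = 1.
Cage e needs sum 9, so (1,1) = 2.
Row 1 already has 2, leaving (1,4) = 3.
The 3 cells of cage e must have sum 9, which forces (2,1) = 4.
Column 2 already has 4, so (2,2) = 3.
Row 2 already has 4; hence (2,4) = 1.
Cage c needs two cells with quotient 3; hence (3,1) = 1.
Cage f's pair has sum 5, so (3,2) = 2.
1 is placed in column 3, so (3,3) = 3.
Column 4 already has 1, so (3,4) = 4.
Row 4 now contains 1, which forces (4,1) = 3.
Column 4 already has 3; hence (4,4) = 2.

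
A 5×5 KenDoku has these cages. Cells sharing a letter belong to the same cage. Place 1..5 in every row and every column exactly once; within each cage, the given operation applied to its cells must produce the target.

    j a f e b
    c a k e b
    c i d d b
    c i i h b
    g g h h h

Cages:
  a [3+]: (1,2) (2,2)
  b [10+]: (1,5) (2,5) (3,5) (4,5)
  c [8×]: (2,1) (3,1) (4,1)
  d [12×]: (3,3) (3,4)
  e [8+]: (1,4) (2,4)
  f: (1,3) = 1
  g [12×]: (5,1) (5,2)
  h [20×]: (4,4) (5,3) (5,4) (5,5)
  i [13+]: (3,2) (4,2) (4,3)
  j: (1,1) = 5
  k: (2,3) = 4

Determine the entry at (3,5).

Cage j is a single given cell, so (1,1) = 5.
Cage f is given, which forces (1,3) = 1.
5 is placed in row 1, which forces (1,4) = 3.
K is a freebie, leaving (2,3) = 4.
Column 4 already has 3, leaving (2,4) = 5.
Column 3 now contains 4, leaving (3,3) = 3.
Column 4 already has 3, leaving (3,4) = 4.
Column 3 now contains 4, so (4,3) = 5.
Column 3 already has 5; hence (5,3) = 2.
Column 4 already has 4; hence (5,4) = 1.
Row 1 now contains 1, leaving (1,2) = 2.
Row 1 already has 2, so (1,5) = 4.
Cage a's pair has sum 3; hence (2,2) = 1.
Row 3 now contains 4, which forces (3,2) = 5.
The 3 cells of cage c must have product 8, which forces (4,1) = 4.
Row 4 already has 5; hence (4,2) = 3.
Column 4 already has 1, which forces (4,4) = 2.
Row 4 already has 2; hence (4,5) = 1.
Column 1 already has 4, leaving (5,1) = 3.
3 is placed in column 2, so (5,2) = 4.
Cage h needs product 20; hence (5,5) = 5.
1 is placed in row 2, so (2,1) = 2.
Cage b has sum 10; hence (2,5) = 3.
Cage c needs product 8, leaving (3,1) = 1.
Column 5 already has 1; hence (3,5) = 2.
The full grid is 5 2 1 3 4 / 2 1 4 5 3 / 1 5 3 4 2 / 4 3 5 2 1 / 3 4 2 1 5.

2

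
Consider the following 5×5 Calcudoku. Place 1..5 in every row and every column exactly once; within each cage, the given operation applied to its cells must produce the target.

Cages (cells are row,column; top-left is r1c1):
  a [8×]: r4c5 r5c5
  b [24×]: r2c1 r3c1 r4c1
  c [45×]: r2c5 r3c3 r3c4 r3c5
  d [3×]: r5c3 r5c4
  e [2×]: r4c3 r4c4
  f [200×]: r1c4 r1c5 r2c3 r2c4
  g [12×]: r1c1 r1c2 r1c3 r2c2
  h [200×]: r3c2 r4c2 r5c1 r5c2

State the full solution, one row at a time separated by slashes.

Cage c has product 45, which forces r2c5 = 3.
The 4 cells of cage h must have product 200, which forces r5c1 = 5.
In row 2, 1 can only go at r2c2, so r2c2 = 1.
Row 4 needs a 3, and only r4c1 is open for it.
In row 4, 5 can only go at r4c2, so r4c2 = 5.
Row 4 needs a 4, and only r4c5 is open for it.
Column 5 now contains 4, so r5c5 = 2.
Column 5 already has 2, which forces r1c5 = 5.
Cage h has product 200, leaving r3c2 = 2.
5 is placed in column 5, which forces r3c5 = 1.
2 is placed in row 5, leaving r5c2 = 4.
Column 2 now contains 4, which forces r1c2 = 3.
Cage b has product 24, so r2c1 = 2.
Row 3 already has 2, which forces r3c1 = 4.
4 is placed in column 1, which forces r1c1 = 1.
The 4 cells of cage g must have product 12; hence r1c3 = 4.
Cage f has product 200, which forces r1c4 = 2.
Column 3 now contains 4; hence r2c3 = 5.
Row 2 already has 5, leaving r2c4 = 4.
5 is placed in column 3, leaving r3c3 = 3.
Row 3 now contains 3; hence r3c4 = 5.
2 is placed in column 4; hence r4c4 = 1.
Column 3 now contains 3, so r5c3 = 1.
Column 4 already has 1, so r5c4 = 3.
Row 4 now contains 1, leaving r4c3 = 2.

1 3 4 2 5 / 2 1 5 4 3 / 4 2 3 5 1 / 3 5 2 1 4 / 5 4 1 3 2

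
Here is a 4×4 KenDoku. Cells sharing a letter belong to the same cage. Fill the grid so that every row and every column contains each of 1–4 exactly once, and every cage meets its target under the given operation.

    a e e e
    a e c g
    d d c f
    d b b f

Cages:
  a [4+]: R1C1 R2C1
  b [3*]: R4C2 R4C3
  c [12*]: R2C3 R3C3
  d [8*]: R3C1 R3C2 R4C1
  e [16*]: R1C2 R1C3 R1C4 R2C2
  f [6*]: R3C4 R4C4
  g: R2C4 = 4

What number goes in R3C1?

The 4 cells of cage e must have product 16, which forces R2C2 = 2.
Cage g is a single given cell, which forces R2C4 = 4.
Row 2 already has 4, so R2C3 = 3.
Cage c's pair has product 12, so R3C3 = 4.
3 is placed in column 3, so R4C3 = 1.
Cage a's pair has sum 4, leaving R1C1 = 3.
The 4 cells of cage e must have product 16, leaving R1C2 = 4.
1 is placed in column 3; hence R1C3 = 2.
Cage e needs product 16, so R1C4 = 1.
3 is placed in row 2; hence R2C1 = 1.
Cage d needs product 8, leaving R3C1 = 2.
4 is placed in row 3, so R3C2 = 1.
Row 3 now contains 2, leaving R3C4 = 3.
Cage d has product 8, leaving R4C1 = 4.
Row 4 already has 1, which forces R4C2 = 3.
Column 4 already has 3, which forces R4C4 = 2.
Completed grid: 3 4 2 1 / 1 2 3 4 / 2 1 4 3 / 4 3 1 2.

2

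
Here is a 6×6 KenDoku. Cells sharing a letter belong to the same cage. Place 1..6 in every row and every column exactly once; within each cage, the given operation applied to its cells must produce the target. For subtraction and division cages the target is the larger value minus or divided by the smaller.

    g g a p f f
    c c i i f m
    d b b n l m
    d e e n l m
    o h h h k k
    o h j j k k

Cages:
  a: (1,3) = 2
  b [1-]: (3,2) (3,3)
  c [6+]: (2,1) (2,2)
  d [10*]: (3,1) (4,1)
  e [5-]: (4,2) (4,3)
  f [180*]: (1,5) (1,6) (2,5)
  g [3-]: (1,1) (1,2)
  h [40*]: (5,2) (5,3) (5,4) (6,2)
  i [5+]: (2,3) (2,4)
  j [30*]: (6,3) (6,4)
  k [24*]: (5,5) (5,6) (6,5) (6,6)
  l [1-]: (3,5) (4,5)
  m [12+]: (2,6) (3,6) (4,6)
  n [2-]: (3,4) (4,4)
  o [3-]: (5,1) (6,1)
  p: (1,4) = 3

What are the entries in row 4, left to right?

Cage a is given, which forces (1,3) = 2.
Cage p is given, which forces (1,4) = 3.
Cage f has product 180, which forces (1,5) = 5.
Cage f needs product 180, leaving (1,6) = 6.
Cage f needs product 180, so (2,5) = 6.
Row 5 needs a 6, and only (5,1) is open for it.
Cage o's pair has difference 3; hence (6,1) = 3.
In column 2, 3 can only go at (3,2), so (3,2) = 3.
Cage b needs two cells with difference 1, which forces (3,3) = 4.
4 is placed in row 3, leaving (3,6) = 5.
Row 3 already has 5; hence (3,1) = 2.
Row 3 now contains 2; hence (3,4) = 6.
Row 3 now contains 2, so (3,5) = 1.
The two cells of cage d must have product 10, leaving (4,1) = 5.
Cage n's pair has difference 2; hence (4,4) = 4.
4 is placed in row 4; hence (4,6) = 3.
Column 4 already has 6, leaving (6,4) = 5.
Cage i needs two cells with sum 5, leaving (2,3) = 3.
Column 4 already has 4; hence (2,4) = 2.
3 is placed in column 6, so (2,6) = 4.
Row 4 already has 3, so (4,5) = 2.
2 is placed in column 4, leaving (5,4) = 1.
Cage k needs product 24, leaving (5,5) = 3.
Row 5 already has 1, which forces (5,6) = 2.
Row 6 now contains 5; hence (6,3) = 6.
2 is placed in column 5, which forces (6,5) = 4.
Column 6 now contains 2, so (6,6) = 1.
Row 2 now contains 4, leaving (2,1) = 1.
2 is placed in row 2; hence (2,2) = 5.
The two cells of cage e must have difference 5, leaving (4,2) = 6.
Column 3 now contains 6, so (4,3) = 1.
Cage h has product 40; hence (5,2) = 4.
Row 5 already has 1, which forces (5,3) = 5.
Row 6 already has 1, which forces (6,2) = 2.
Column 1 now contains 1, so (1,1) = 4.
4 is placed in column 2, which forces (1,2) = 1.
Filled in: 4 1 2 3 5 6 / 1 5 3 2 6 4 / 2 3 4 6 1 5 / 5 6 1 4 2 3 / 6 4 5 1 3 2 / 3 2 6 5 4 1.

5 6 1 4 2 3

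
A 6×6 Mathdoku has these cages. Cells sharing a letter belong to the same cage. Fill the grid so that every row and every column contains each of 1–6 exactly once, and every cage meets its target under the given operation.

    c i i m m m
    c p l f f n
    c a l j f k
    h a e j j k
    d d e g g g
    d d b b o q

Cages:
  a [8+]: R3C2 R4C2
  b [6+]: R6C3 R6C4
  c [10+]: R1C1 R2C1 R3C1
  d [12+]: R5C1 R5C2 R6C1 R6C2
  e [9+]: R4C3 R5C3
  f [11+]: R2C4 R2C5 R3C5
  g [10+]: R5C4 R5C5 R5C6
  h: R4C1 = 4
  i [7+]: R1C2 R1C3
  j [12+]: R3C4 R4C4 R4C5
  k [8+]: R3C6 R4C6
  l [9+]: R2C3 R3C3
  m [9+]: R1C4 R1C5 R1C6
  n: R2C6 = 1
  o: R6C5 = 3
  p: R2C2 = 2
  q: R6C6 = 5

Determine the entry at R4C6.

2

Cage p is given, which forces R2C2 = 2.
Cage n is a single given cell, so R2C6 = 1.
Cage h is a single given cell, so R4C1 = 4.
O is a freebie, so R6C5 = 3.
Q is a freebie, leaving R6C6 = 5.
The only place for 1 in column 3 is R1C3.
Cage i's pair has sum 7, which forces R1C2 = 6.
In row 1, 5 can only go at R1C1, so R1C1 = 5.
Cage c has sum 10, leaving R2C1 = 3.
Cage c needs sum 10, which forces R3C1 = 2.
Row 3 now contains 2, so R3C5 = 1.
Row 3 now contains 2, which forces R3C6 = 6.
6 is placed in column 6, so R4C6 = 2.
The only place for 5 in row 2 is R2C3.
Cage l needs two cells with sum 9, leaving R3C3 = 4.
4 is placed in row 3, which forces R3C4 = 5.
Column 3 already has 4, leaving R6C3 = 2.
Row 6 now contains 2, which forces R6C4 = 4.
Column 4 now contains 4; hence R2C4 = 6.
Cage f needs sum 11; hence R2C5 = 4.
5 is placed in row 3; hence R3C2 = 3.
Cage a needs two cells with sum 8; hence R4C2 = 5.
Cage j has sum 12, so R4C4 = 1.
Cage j needs sum 12, leaving R4C5 = 6.
The 4 cells of cage d must have sum 12, so R5C1 = 1.
Cage d has sum 12, so R5C2 = 4.
Column 4 now contains 1; hence R5C4 = 2.
Column 5 now contains 6, which forces R5C5 = 5.
4 is placed in row 5, which forces R5C6 = 3.
The 4 cells of cage d must have sum 12, leaving R6C1 = 6.
Row 6 already has 4, leaving R6C2 = 1.
2 is placed in column 4, leaving R1C4 = 3.
4 is placed in column 5, which forces R1C5 = 2.
Column 6 already has 3, which forces R1C6 = 4.
Row 4 now contains 6, leaving R4C3 = 3.
Row 5 already has 3; hence R5C3 = 6.
Completed grid: 5 6 1 3 2 4 / 3 2 5 6 4 1 / 2 3 4 5 1 6 / 4 5 3 1 6 2 / 1 4 6 2 5 3 / 6 1 2 4 3 5.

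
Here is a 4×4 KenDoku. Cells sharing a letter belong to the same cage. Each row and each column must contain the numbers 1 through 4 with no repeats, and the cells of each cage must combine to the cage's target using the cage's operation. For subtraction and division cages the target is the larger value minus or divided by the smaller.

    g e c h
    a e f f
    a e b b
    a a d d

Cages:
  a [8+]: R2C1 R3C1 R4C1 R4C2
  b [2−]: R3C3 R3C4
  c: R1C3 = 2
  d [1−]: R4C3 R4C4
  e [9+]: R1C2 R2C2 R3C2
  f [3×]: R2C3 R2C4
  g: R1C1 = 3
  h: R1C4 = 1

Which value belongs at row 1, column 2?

4

G is a freebie; hence R1C1 = 3.
Cage c is given, so R1C3 = 2.
H is a freebie; hence R1C4 = 1.
Column 4 now contains 1, which forces R2C4 = 3.
Row 1 now contains 2, which forces R1C2 = 4.
The 3 cells of cage e must have sum 9; hence R2C2 = 2.
Row 2 now contains 3, leaving R2C3 = 1.
Cage e has sum 9, which forces R3C2 = 3.
Cage b's pair has difference 2; hence R3C3 = 4.
The two cells of cage b must have difference 2, so R3C4 = 2.
Cage a needs sum 8; hence R4C2 = 1.
Column 3 already has 1; hence R4C3 = 3.
Column 4 already has 2, which forces R4C4 = 4.
Row 2 already has 1, so R2C1 = 4.
2 is placed in row 3, leaving R3C1 = 1.
4 is placed in row 4; hence R4C1 = 2.
Filled in: 3 4 2 1 / 4 2 1 3 / 1 3 4 2 / 2 1 3 4.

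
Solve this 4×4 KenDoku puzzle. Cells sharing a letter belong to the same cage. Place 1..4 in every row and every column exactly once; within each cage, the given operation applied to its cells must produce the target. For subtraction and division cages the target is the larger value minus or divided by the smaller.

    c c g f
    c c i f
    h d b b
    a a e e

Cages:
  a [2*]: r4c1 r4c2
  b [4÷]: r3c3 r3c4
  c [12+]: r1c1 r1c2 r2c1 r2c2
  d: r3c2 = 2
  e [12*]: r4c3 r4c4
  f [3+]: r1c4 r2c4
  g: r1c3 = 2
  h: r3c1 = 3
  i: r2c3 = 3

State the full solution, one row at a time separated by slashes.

G is a freebie, leaving r1c3 = 2.
Row 1 already has 2; hence r1c4 = 1.
I is a freebie; hence r2c3 = 3.
Column 4 already has 1; hence r2c4 = 2.
Cage h is given, so r3c1 = 3.
Cage d is a single given cell, which forces r3c2 = 2.
Column 4 already has 1, which forces r3c4 = 4.
Column 2 already has 2, leaving r4c2 = 1.
Column 3 already has 3, which forces r4c3 = 4.
4 is placed in column 4; hence r4c4 = 3.
3 is placed in column 1, so r1c1 = 4.
Cage c needs sum 12, which forces r1c2 = 3.
Cage c needs sum 12, leaving r2c1 = 1.
Column 2 already has 1, which forces r2c2 = 4.
Row 3 now contains 4, which forces r3c3 = 1.
Row 4 now contains 1; hence r4c1 = 2.

4 3 2 1 / 1 4 3 2 / 3 2 1 4 / 2 1 4 3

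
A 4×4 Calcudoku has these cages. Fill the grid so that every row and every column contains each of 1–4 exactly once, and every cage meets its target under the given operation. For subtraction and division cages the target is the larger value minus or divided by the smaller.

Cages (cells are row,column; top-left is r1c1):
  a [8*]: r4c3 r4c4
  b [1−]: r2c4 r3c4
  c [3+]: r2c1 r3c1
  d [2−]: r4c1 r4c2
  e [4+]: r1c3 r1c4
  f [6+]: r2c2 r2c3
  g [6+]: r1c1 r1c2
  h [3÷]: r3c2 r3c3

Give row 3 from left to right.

2 3 1 4

In row 2, 3 can only go at r2c4, so r2c4 = 3.
The two cells of cage e must have sum 4, which forces r1c3 = 3.
3 is placed in column 4, leaving r1c4 = 1.
Column 3 now contains 3; hence r3c3 = 1.
The two cells of cage c must have sum 3, leaving r2c1 = 1.
1 is placed in row 3, so r3c1 = 2.
1 is placed in row 3, which forces r3c2 = 3.
Row 3 now contains 2, leaving r3c4 = 4.
Column 4 already has 4; hence r4c4 = 2.
2 is placed in column 1, leaving r1c1 = 4.
Cage g's pair has sum 6, so r1c2 = 2.
Column 2 already has 2, which forces r2c2 = 4.
4 is placed in row 2, so r2c3 = 2.
The two cells of cage d must have difference 2, so r4c1 = 3.
Cage d's pair has difference 2, so r4c2 = 1.
Row 4 now contains 2, which forces r4c3 = 4.
Filled in: 4 2 3 1 / 1 4 2 3 / 2 3 1 4 / 3 1 4 2.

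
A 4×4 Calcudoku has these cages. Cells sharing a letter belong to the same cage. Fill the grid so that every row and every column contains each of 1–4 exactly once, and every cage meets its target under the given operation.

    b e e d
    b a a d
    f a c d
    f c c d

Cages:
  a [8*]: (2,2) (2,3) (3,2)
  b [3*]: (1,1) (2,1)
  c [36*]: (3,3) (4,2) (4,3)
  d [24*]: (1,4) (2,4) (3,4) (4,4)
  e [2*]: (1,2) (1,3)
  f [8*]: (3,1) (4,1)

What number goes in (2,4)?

3

The 3 cells of cage c must have product 36; hence (3,3) = 3.
Cage c has product 36, leaving (4,2) = 3.
Cage c needs product 36; hence (4,3) = 4.
Cage f's pair has product 8, so (3,1) = 4.
4 is placed in row 4, so (4,1) = 2.
Row 4 now contains 2, leaving (4,4) = 1.
Cage a needs product 8, so (2,2) = 4.
Row 2 now contains 4, which forces (2,4) = 3.
1 is placed in column 4; hence (3,4) = 2.
Cage b needs two cells with product 3, which forces (1,1) = 3.
Column 4 already has 3, leaving (1,4) = 4.
Row 2 already has 3, leaving (2,1) = 1.
Cage a has product 8, leaving (2,3) = 2.
2 is placed in row 3, so (3,2) = 1.
Column 2 now contains 1, so (1,2) = 2.
Column 3 now contains 2, which forces (1,3) = 1.
Completed grid: 3 2 1 4 / 1 4 2 3 / 4 1 3 2 / 2 3 4 1.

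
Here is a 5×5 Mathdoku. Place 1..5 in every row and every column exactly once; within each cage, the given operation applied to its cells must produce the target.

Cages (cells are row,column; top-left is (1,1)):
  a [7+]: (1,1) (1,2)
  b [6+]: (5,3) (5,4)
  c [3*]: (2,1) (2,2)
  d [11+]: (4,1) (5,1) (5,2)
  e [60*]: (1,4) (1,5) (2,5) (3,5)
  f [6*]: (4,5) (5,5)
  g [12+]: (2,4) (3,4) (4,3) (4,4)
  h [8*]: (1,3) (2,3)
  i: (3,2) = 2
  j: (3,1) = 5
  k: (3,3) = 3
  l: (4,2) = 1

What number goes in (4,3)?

5

Cage j is given, which forces (3,1) = 5.
Cage i is a single given cell, so (3,2) = 2.
Cage k is given, which forces (3,3) = 3.
L is a freebie, leaving (4,2) = 1.
Cage c needs two cells with product 3, which forces (2,1) = 1.
Column 2 already has 1, leaving (2,2) = 3.
Cage g has sum 12, leaving (3,4) = 1.
1 is placed in row 3, leaving (3,5) = 4.
The 4 cells of cage e must have product 60, which forces (1,4) = 3.
Cage e has product 60; hence (1,5) = 1.
Column 5 already has 4, which forces (2,5) = 5.
Row 1 now contains 3, so (1,1) = 2.
The two cells of cage a must have sum 7, leaving (1,2) = 5.
2 is placed in row 1, so (1,3) = 4.
Column 3 already has 4, leaving (2,3) = 2.
2 is placed in row 2, which forces (2,4) = 4.
Column 1 now contains 2, so (4,1) = 4.
Column 3 already has 2; hence (4,3) = 5.
5 is placed in row 4, so (4,4) = 2.
2 is placed in row 4, which forces (4,5) = 3.
4 is placed in column 1, so (5,1) = 3.
Column 2 already has 5, which forces (5,2) = 4.
Column 3 already has 2, so (5,3) = 1.
2 is placed in column 4, leaving (5,4) = 5.
Column 5 now contains 3; hence (5,5) = 2.
Completed grid: 2 5 4 3 1 / 1 3 2 4 5 / 5 2 3 1 4 / 4 1 5 2 3 / 3 4 1 5 2.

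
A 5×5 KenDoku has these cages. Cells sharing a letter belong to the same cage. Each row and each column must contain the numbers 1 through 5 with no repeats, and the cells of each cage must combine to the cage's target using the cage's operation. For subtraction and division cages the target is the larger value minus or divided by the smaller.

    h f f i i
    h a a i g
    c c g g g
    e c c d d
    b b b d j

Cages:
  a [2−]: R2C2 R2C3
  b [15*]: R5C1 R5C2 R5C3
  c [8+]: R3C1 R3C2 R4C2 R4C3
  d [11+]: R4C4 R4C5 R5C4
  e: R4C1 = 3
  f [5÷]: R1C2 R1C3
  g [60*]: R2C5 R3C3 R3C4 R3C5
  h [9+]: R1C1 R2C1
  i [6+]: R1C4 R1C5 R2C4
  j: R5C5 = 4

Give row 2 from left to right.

Cage e is given, leaving R4C1 = 3.
Cage j is a single given cell; hence R5C5 = 4.
Row 4 needs a 5, and only R4C5 is open for it.
The only place for 2 in row 5 is R5C4.
Cage d has sum 11; hence R4C4 = 4.
The 3 cells of cage i must have sum 6; hence R1C5 = 2.
4 is placed in column 4, which forces R3C4 = 5.
The 4 cells of cage g must have product 60, so R3C3 = 4.
Cage c needs sum 8, which forces R3C1 = 2.
The 4 cells of cage c must have sum 8; hence R3C2 = 3.
Row 3 already has 3; hence R3C5 = 1.
Column 5 already has 1, leaving R2C5 = 3.
Cage b has product 15, leaving R5C3 = 3.
Cage i needs sum 6, so R1C4 = 3.
The two cells of cage a must have difference 2, so R2C2 = 4.
3 is placed in row 2, leaving R2C3 = 2.
3 is placed in row 2, which forces R2C4 = 1.
Column 3 already has 2, so R4C3 = 1.
Cage h's pair has sum 9, so R1C1 = 4.
Cage f needs two cells with quotient 5, so R1C2 = 1.
Column 3 already has 1, which forces R1C3 = 5.
Row 2 now contains 4, so R2C1 = 5.
1 is placed in row 4, leaving R4C2 = 2.
Column 1 now contains 5; hence R5C1 = 1.
Column 2 now contains 1, which forces R5C2 = 5.
Completed grid: 4 1 5 3 2 / 5 4 2 1 3 / 2 3 4 5 1 / 3 2 1 4 5 / 1 5 3 2 4.

5 4 2 1 3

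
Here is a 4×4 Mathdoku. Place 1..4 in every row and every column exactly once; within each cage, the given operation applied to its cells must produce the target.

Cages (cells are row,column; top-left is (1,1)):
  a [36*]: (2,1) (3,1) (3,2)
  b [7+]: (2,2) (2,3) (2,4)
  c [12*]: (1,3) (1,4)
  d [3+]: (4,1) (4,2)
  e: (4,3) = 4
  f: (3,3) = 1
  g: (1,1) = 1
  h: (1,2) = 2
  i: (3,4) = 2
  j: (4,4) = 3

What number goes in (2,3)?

2

G is a freebie, which forces (1,1) = 1.
Cage h is a single given cell, which forces (1,2) = 2.
Cage a has product 36, so (2,1) = 3.
Cage a needs product 36, leaving (3,1) = 4.
The 3 cells of cage a must have product 36; hence (3,2) = 3.
Cage f is a single given cell, so (3,3) = 1.
Cage i is given, leaving (3,4) = 2.
Column 1 now contains 1, so (4,1) = 2.
Column 2 already has 2, leaving (4,2) = 1.
Cage e is given, leaving (4,3) = 4.
Cage j is a single given cell, which forces (4,4) = 3.
Column 3 already has 4; hence (1,3) = 3.
Column 4 already has 3, which forces (1,4) = 4.
1 is placed in column 2, leaving (2,2) = 4.
Column 3 already has 4, leaving (2,3) = 2.
Cage b has sum 7, leaving (2,4) = 1.
The full grid is 1 2 3 4 / 3 4 2 1 / 4 3 1 2 / 2 1 4 3.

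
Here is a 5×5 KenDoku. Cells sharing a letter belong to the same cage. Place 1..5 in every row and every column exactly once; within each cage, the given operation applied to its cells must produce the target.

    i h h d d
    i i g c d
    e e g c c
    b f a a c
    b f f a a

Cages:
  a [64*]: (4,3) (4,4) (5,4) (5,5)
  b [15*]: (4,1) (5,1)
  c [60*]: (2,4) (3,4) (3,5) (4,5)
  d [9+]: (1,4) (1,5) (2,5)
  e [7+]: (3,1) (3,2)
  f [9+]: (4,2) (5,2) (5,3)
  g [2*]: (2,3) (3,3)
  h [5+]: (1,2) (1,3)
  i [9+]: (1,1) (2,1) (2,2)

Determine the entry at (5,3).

In column 3, 5 can only go at (5,3), so (5,3) = 5.
The two cells of cage b must have product 15; hence (4,1) = 5.
5 is placed in row 5, which forces (5,1) = 3.
Row 5 already has 3; hence (5,2) = 1.
Column 2 now contains 1, which forces (4,2) = 3.
Cage i needs sum 9, so (1,1) = 4.
Row 1 already has 4, which forces (1,2) = 2.
Cage i has sum 9, so (2,1) = 1.
Column 2 already has 3, so (2,2) = 4.
Row 2 now contains 1, leaving (2,3) = 2.
Cage e's pair has sum 7, leaving (3,1) = 2.
Column 2 already has 3, which forces (3,2) = 5.
Column 3 now contains 2; hence (3,3) = 1.
Column 3 now contains 2, so (4,3) = 4.
Row 4 now contains 4, which forces (4,4) = 2.
2 is placed in row 4; hence (4,5) = 1.
Column 4 now contains 2, which forces (5,4) = 4.
Row 5 now contains 4; hence (5,5) = 2.
1 is placed in column 3, leaving (1,3) = 3.
Cage d has sum 9; hence (1,4) = 1.
Row 1 now contains 3; hence (1,5) = 5.
Cage c needs product 60, so (2,4) = 5.
Column 5 already has 5; hence (2,5) = 3.
Column 4 now contains 4, so (3,4) = 3.
Cage c has product 60, so (3,5) = 4.
The full grid is 4 2 3 1 5 / 1 4 2 5 3 / 2 5 1 3 4 / 5 3 4 2 1 / 3 1 5 4 2.

5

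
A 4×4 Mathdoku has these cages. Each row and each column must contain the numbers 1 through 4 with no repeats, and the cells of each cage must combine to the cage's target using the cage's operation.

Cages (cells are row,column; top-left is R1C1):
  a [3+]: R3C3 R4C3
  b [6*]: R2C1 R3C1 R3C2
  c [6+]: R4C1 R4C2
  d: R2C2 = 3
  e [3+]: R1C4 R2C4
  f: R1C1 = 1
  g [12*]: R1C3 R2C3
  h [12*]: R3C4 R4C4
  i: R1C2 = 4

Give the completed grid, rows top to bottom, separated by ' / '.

1 4 3 2 / 2 3 4 1 / 3 1 2 4 / 4 2 1 3

Cage f is a single given cell, so R1C1 = 1.
Cage i is given, leaving R1C2 = 4.
Row 1 now contains 4, leaving R1C3 = 3.
Row 1 now contains 1; hence R1C4 = 2.
Cage d is given, leaving R2C2 = 3.
Column 3 already has 3, leaving R2C3 = 4.
Column 4 already has 2, which forces R2C4 = 1.
4 is placed in column 2, leaving R4C2 = 2.
2 is placed in row 4, which forces R4C3 = 1.
Row 2 already has 3, leaving R2C1 = 2.
Cage b needs product 6, which forces R3C1 = 3.
2 is placed in column 2, leaving R3C2 = 1.
Column 3 now contains 1, leaving R3C3 = 2.
Row 3 already has 3, which forces R3C4 = 4.
2 is placed in row 4, so R4C1 = 4.
Column 4 now contains 4, so R4C4 = 3.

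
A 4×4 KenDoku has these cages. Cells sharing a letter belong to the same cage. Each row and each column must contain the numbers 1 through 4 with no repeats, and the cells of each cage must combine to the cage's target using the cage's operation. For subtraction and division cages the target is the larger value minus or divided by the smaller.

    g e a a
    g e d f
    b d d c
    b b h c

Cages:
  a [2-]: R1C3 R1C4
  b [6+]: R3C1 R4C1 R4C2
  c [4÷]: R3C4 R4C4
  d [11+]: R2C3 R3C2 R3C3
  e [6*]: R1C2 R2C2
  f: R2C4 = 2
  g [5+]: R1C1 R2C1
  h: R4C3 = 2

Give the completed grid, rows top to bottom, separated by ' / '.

4 2 1 3 / 1 3 4 2 / 2 4 3 1 / 3 1 2 4

Cage d has sum 11, which forces R2C3 = 4.
Cage f is a single given cell; hence R2C4 = 2.
Cage d needs sum 11, so R3C2 = 4.
Cage d has sum 11, leaving R3C3 = 3.
4 is placed in row 3, so R3C4 = 1.
Cage h is a single given cell, so R4C3 = 2.
Column 4 already has 1, leaving R4C4 = 4.
Cage e's pair has product 6; hence R1C2 = 2.
2 is placed in column 3, leaving R1C3 = 1.
Column 4 already has 4; hence R1C4 = 3.
Row 2 already has 2, leaving R2C2 = 3.
Row 3 already has 1, which forces R3C1 = 2.
Column 2 now contains 3, so R4C2 = 1.
2 is placed in row 1; hence R1C1 = 4.
Row 2 already has 3; hence R2C1 = 1.
1 is placed in row 4, leaving R4C1 = 3.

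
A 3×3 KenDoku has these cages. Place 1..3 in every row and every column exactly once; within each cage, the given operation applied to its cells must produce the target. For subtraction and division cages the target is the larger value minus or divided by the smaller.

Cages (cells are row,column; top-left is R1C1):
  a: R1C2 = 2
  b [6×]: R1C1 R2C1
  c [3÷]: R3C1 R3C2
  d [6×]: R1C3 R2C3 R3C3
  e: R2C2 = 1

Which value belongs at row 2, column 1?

2

Cage a is a single given cell; hence R1C2 = 2.
E is a freebie, so R2C2 = 1.
Column 2 already has 1; hence R3C2 = 3.
Row 1 now contains 2, leaving R1C1 = 3.
Row 1 already has 3, so R1C3 = 1.
Cage b's pair has product 6, which forces R2C1 = 2.
2 is placed in row 2, so R2C3 = 3.
3 is placed in row 3, which forces R3C1 = 1.
Column 3 now contains 1, which forces R3C3 = 2.
Completed grid: 3 2 1 / 2 1 3 / 1 3 2.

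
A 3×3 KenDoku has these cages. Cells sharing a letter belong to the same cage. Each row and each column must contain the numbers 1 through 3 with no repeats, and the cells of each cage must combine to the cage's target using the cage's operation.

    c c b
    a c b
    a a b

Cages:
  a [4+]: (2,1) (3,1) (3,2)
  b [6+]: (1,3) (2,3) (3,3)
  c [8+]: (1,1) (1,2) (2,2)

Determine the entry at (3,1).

Cage c has sum 8, so (1,1) = 3.
The 3 cells of cage c must have sum 8, leaving (1,2) = 2.
Row 1 already has 2, which forces (1,3) = 1.
The 3 cells of cage a must have sum 4, which forces (2,1) = 1.
Cage c has sum 8, leaving (2,2) = 3.
Row 2 now contains 3, leaving (2,3) = 2.
Cage a needs sum 4, leaving (3,1) = 2.
Cage a has sum 4, so (3,2) = 1.
2 is placed in column 3, which forces (3,3) = 3.
The full grid is 3 2 1 / 1 3 2 / 2 1 3.

2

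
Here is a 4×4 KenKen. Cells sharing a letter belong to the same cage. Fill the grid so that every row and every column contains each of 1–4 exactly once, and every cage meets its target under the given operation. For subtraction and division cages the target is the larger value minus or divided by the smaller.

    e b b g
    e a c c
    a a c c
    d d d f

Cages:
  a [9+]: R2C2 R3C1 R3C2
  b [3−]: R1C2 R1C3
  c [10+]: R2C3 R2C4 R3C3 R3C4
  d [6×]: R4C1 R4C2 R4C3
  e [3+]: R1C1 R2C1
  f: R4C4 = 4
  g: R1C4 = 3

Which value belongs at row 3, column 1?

4

G is a freebie; hence R1C4 = 3.
Cage f is a single given cell, leaving R4C4 = 4.
The only place for 2 in row 1 is R1C1.
Column 1 now contains 2; hence R2C1 = 1.
Row 2 now contains 1, so R2C4 = 2.
Column 4 already has 2, which forces R3C4 = 1.
1 is placed in column 1; hence R4C1 = 3.
Cage a has sum 9, which forces R2C2 = 3.
Row 2 already has 3, leaving R2C3 = 4.
3 is placed in column 1, leaving R3C1 = 4.
The 3 cells of cage a must have sum 9, so R3C2 = 2.
Column 3 now contains 4; hence R3C3 = 3.
Column 2 already has 2; hence R4C2 = 1.
1 is placed in row 4, leaving R4C3 = 2.
Column 2 already has 1; hence R1C2 = 4.
Column 3 now contains 4, which forces R1C3 = 1.
The full grid is 2 4 1 3 / 1 3 4 2 / 4 2 3 1 / 3 1 2 4.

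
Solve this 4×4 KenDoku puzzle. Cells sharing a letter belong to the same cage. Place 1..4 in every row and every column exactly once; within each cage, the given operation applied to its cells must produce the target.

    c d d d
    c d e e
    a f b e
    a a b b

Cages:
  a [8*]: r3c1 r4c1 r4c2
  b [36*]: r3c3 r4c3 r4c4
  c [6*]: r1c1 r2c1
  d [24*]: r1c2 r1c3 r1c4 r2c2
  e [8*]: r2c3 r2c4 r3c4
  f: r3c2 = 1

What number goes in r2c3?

1

F is a freebie, leaving r3c2 = 1.
The 3 cells of cage b must have product 36, which forces r3c3 = 3.
Cage b has product 36, leaving r4c3 = 4.
The 3 cells of cage b must have product 36, leaving r4c4 = 3.
The 3 cells of cage a must have product 8, so r3c1 = 4.
4 is placed in row 3; hence r3c4 = 2.
The 3 cells of cage a must have product 8, which forces r4c1 = 1.
4 is placed in row 4, which forces r4c2 = 2.
The 4 cells of cage d must have product 24, leaving r1c3 = 2.
Cage d needs product 24, leaving r1c4 = 1.
The 3 cells of cage e must have product 8, so r2c3 = 1.
The 3 cells of cage e must have product 8, leaving r2c4 = 4.
Row 1 already has 2; hence r1c1 = 3.
The 4 cells of cage d must have product 24; hence r1c2 = 4.
The two cells of cage c must have product 6, leaving r2c1 = 2.
Row 2 now contains 4, leaving r2c2 = 3.
The full grid is 3 4 2 1 / 2 3 1 4 / 4 1 3 2 / 1 2 4 3.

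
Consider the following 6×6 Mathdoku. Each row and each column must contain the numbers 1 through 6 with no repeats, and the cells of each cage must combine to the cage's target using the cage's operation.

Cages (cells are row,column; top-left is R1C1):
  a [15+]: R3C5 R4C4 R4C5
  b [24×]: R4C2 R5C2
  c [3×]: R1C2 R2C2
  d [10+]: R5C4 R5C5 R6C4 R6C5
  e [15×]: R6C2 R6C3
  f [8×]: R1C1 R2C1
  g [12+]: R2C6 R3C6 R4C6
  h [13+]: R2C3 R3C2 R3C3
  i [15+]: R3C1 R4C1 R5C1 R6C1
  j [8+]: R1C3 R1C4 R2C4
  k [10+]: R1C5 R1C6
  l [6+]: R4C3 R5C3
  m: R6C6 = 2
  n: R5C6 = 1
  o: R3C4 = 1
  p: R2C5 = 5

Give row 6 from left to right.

6 5 3 4 1 2

Cage p is a single given cell, leaving R2C5 = 5.
O is a freebie, so R3C4 = 1.
N is a freebie, so R5C6 = 1.
Cage m is a single given cell, so R6C6 = 2.
Cage d needs sum 10, which forces R6C5 = 1.
In row 1, 5 can only go at R1C4, so R1C4 = 5.
The 3 cells of cage j must have sum 8; hence R1C3 = 1.
The 3 cells of cage j must have sum 8, so R2C4 = 2.
The 3 cells of cage a must have sum 15, leaving R3C5 = 6.
Column 4 already has 5, so R4C4 = 6.
Cage a needs sum 15, so R4C5 = 3.
Cage f's pair has product 8; hence R1C1 = 2.
Row 1 already has 1, so R1C2 = 3.
6 is placed in column 5; hence R1C5 = 4.
Cage k's pair has sum 10, so R1C6 = 6.
2 is placed in row 2; hence R2C1 = 4.
Cage c needs two cells with product 3, so R2C2 = 1.
Row 2 already has 4, which forces R2C3 = 6.
Row 2 already has 4; hence R2C6 = 3.
Column 1 already has 4; hence R4C1 = 1.
6 is placed in row 4, so R4C2 = 4.
Row 4 already has 4, which forces R4C3 = 2.
Row 4 already has 4, which forces R4C6 = 5.
Cage b's pair has product 24, so R5C2 = 6.
2 is placed in column 3, leaving R5C3 = 4.
4 is placed in row 5, which forces R5C4 = 3.
Cage d needs sum 10, so R5C5 = 2.
Column 2 already has 3, leaving R6C2 = 5.
Row 6 now contains 5, so R6C3 = 3.
Column 4 already has 3; hence R6C4 = 4.
Cage i needs sum 15; hence R3C1 = 3.
Column 2 already has 5; hence R3C2 = 2.
Column 3 already has 3, so R3C3 = 5.
Column 6 already has 5; hence R3C6 = 4.
3 is placed in row 5, leaving R5C1 = 5.
3 is placed in row 6; hence R6C1 = 6.
Completed grid: 2 3 1 5 4 6 / 4 1 6 2 5 3 / 3 2 5 1 6 4 / 1 4 2 6 3 5 / 5 6 4 3 2 1 / 6 5 3 4 1 2.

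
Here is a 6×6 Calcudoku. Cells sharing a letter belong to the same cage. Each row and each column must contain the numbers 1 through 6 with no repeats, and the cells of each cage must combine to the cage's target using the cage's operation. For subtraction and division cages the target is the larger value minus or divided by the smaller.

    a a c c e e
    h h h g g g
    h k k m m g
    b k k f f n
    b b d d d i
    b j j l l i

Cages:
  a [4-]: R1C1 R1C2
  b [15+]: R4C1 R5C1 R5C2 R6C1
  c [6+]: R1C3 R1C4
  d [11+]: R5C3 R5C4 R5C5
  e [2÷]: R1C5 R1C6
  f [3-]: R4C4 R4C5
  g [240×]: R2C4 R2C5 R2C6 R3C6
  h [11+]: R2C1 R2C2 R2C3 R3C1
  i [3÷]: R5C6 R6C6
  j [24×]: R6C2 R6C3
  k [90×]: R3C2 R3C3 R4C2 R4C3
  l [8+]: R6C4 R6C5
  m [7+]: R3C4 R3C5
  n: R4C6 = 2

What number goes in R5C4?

Cage n is a single given cell, which forces R4C6 = 2.
The only place for 2 in row 6 is R6C1.
In row 6, 1 can only go at R6C6, so R6C6 = 1.
Column 6 already has 1, leaving R5C6 = 3.
In row 1, 3 can only go at R1C5, so R1C5 = 3.
Cage e's pair has quotient 2; hence R1C6 = 6.
Cage l needs two cells with sum 8; hence R6C4 = 3.
3 is placed in column 5, which forces R6C5 = 5.
In row 3, 4 can only go at R3C6, so R3C6 = 4.
Column 6 now contains 4, which forces R2C6 = 5.
Cage h has sum 11; hence R3C1 = 3.
In row 3, 2 can only go at R3C5, so R3C5 = 2.
The 4 cells of cage g must have product 240, which forces R2C4 = 2.
2 is placed in column 5, which forces R2C5 = 6.
The two cells of cage m must have sum 7, leaving R3C4 = 5.
The two cells of cage c must have sum 6; hence R1C3 = 2.
2 is placed in column 4; hence R1C4 = 4.
4 is placed in column 4, so R4C4 = 1.
1 is placed in row 4, so R4C5 = 4.
Column 4 already has 1, leaving R5C4 = 6.
Column 5 already has 4, so R5C5 = 1.
The 4 cells of cage b must have sum 15, leaving R4C1 = 6.
Row 5 now contains 1, so R5C1 = 5.
Row 5 already has 6; hence R5C2 = 2.
Row 5 now contains 1, leaving R5C3 = 4.
Column 3 now contains 4; hence R6C3 = 6.
5 is placed in column 1, so R1C1 = 1.
Cage a's pair has difference 4; hence R1C2 = 5.
1 is placed in column 1, which forces R2C1 = 4.
Cage k needs product 90, leaving R3C2 = 6.
Column 3 already has 6, which forces R3C3 = 1.
Column 2 now contains 5, so R4C2 = 3.
3 is placed in row 4; hence R4C3 = 5.
Row 6 already has 6, which forces R6C2 = 4.
Column 2 already has 3, so R2C2 = 1.
1 is placed in column 3, which forces R2C3 = 3.
Completed grid: 1 5 2 4 3 6 / 4 1 3 2 6 5 / 3 6 1 5 2 4 / 6 3 5 1 4 2 / 5 2 4 6 1 3 / 2 4 6 3 5 1.

6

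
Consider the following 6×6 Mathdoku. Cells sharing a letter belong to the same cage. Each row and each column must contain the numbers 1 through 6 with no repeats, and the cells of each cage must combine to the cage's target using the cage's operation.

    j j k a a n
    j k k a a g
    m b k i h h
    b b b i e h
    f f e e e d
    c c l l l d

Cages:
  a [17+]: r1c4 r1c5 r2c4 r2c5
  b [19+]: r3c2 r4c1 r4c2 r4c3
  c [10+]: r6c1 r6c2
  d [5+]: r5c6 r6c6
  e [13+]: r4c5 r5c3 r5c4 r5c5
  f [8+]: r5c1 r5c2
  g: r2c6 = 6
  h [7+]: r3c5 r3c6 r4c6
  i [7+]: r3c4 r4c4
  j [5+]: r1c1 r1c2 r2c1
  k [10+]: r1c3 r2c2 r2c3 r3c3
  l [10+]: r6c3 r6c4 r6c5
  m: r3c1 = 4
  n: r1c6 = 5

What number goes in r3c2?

Cage n is given; hence r1c6 = 5.
Cage g is a single given cell, which forces r2c6 = 6.
Cage m is given; hence r3c1 = 4.
4 is placed in column 1, leaving r6c1 = 6.
Row 6 already has 6, so r6c2 = 4.
Row 6 needs a 1, and only r6c6 is open for it.
Cage d's pair has sum 5; hence r5c6 = 4.
The 3 cells of cage h must have sum 7, so r3c5 = 2.
The 3 cells of cage h must have sum 7; hence r3c6 = 3.
Column 6 already has 4, so r4c6 = 2.
Cage b needs sum 19, which forces r3c2 = 5.
Row 4 needs a 4, and only r4c5 is open for it.
The only place for 1 in row 4 is r4c4.
Column 4 already has 1, leaving r3c4 = 6.
Cage a has sum 17, which forces r1c5 = 6.
Row 3 now contains 6; hence r3c3 = 1.
The 4 cells of cage e must have sum 13; hence r5c5 = 1.
In row 1, 4 can only go at r1c3, so r1c3 = 4.
Cage k needs sum 10, which forces r2c2 = 2.
Cage k needs sum 10, which forces r2c3 = 3.
Row 2 now contains 3, which forces r2c5 = 5.
5 is placed in column 5, which forces r6c5 = 3.
The 3 cells of cage j must have sum 5, so r1c1 = 3.
2 is placed in column 2, which forces r1c2 = 1.
The 4 cells of cage a must have sum 17, so r1c4 = 2.
Row 2 now contains 2; hence r2c1 = 1.
5 is placed in row 2, which forces r2c4 = 4.
3 is placed in column 1, which forces r4c1 = 5.
Row 4 now contains 5, which forces r4c3 = 6.
Column 1 now contains 5, leaving r5c1 = 2.
Column 3 already has 6, leaving r5c3 = 5.
Column 4 now contains 2, leaving r5c4 = 3.
Column 3 now contains 5; hence r6c3 = 2.
Column 4 now contains 2; hence r6c4 = 5.
Row 4 already has 6; hence r4c2 = 3.
Row 5 already has 3, so r5c2 = 6.
The full grid is 3 1 4 2 6 5 / 1 2 3 4 5 6 / 4 5 1 6 2 3 / 5 3 6 1 4 2 / 2 6 5 3 1 4 / 6 4 2 5 3 1.

5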